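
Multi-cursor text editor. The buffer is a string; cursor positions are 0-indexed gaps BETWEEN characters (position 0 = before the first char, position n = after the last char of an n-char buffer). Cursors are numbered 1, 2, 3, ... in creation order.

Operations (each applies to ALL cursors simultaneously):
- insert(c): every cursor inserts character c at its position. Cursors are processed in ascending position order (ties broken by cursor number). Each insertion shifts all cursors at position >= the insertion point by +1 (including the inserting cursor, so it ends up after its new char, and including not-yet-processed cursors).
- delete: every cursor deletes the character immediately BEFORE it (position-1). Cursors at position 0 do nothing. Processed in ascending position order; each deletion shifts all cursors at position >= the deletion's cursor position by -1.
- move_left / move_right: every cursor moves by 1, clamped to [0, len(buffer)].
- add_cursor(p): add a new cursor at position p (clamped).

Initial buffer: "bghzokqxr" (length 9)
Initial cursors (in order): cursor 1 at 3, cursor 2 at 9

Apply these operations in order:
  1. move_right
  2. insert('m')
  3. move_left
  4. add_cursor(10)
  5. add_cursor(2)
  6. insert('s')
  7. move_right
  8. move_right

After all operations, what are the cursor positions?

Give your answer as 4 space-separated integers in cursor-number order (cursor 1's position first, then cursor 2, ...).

After op 1 (move_right): buffer="bghzokqxr" (len 9), cursors c1@4 c2@9, authorship .........
After op 2 (insert('m')): buffer="bghzmokqxrm" (len 11), cursors c1@5 c2@11, authorship ....1.....2
After op 3 (move_left): buffer="bghzmokqxrm" (len 11), cursors c1@4 c2@10, authorship ....1.....2
After op 4 (add_cursor(10)): buffer="bghzmokqxrm" (len 11), cursors c1@4 c2@10 c3@10, authorship ....1.....2
After op 5 (add_cursor(2)): buffer="bghzmokqxrm" (len 11), cursors c4@2 c1@4 c2@10 c3@10, authorship ....1.....2
After op 6 (insert('s')): buffer="bgshzsmokqxrssm" (len 15), cursors c4@3 c1@6 c2@14 c3@14, authorship ..4..11.....232
After op 7 (move_right): buffer="bgshzsmokqxrssm" (len 15), cursors c4@4 c1@7 c2@15 c3@15, authorship ..4..11.....232
After op 8 (move_right): buffer="bgshzsmokqxrssm" (len 15), cursors c4@5 c1@8 c2@15 c3@15, authorship ..4..11.....232

Answer: 8 15 15 5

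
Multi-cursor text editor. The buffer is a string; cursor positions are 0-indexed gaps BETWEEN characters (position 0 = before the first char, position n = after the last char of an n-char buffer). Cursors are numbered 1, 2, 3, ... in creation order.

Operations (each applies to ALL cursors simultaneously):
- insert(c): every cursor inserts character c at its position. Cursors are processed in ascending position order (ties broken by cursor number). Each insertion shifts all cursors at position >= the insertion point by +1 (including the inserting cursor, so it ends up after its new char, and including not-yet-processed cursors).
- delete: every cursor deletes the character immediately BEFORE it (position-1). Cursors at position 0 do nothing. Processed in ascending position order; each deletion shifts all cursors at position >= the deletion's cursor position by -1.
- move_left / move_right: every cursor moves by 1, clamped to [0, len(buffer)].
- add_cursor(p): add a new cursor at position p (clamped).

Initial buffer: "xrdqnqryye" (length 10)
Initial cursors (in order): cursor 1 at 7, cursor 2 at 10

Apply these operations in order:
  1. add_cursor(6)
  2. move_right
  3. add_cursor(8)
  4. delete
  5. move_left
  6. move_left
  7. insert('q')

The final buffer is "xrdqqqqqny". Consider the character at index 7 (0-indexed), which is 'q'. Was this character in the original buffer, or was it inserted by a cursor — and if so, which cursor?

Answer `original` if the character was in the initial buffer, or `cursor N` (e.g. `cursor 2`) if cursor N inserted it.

After op 1 (add_cursor(6)): buffer="xrdqnqryye" (len 10), cursors c3@6 c1@7 c2@10, authorship ..........
After op 2 (move_right): buffer="xrdqnqryye" (len 10), cursors c3@7 c1@8 c2@10, authorship ..........
After op 3 (add_cursor(8)): buffer="xrdqnqryye" (len 10), cursors c3@7 c1@8 c4@8 c2@10, authorship ..........
After op 4 (delete): buffer="xrdqny" (len 6), cursors c1@5 c3@5 c4@5 c2@6, authorship ......
After op 5 (move_left): buffer="xrdqny" (len 6), cursors c1@4 c3@4 c4@4 c2@5, authorship ......
After op 6 (move_left): buffer="xrdqny" (len 6), cursors c1@3 c3@3 c4@3 c2@4, authorship ......
After op 7 (insert('q')): buffer="xrdqqqqqny" (len 10), cursors c1@6 c3@6 c4@6 c2@8, authorship ...134.2..
Authorship (.=original, N=cursor N): . . . 1 3 4 . 2 . .
Index 7: author = 2

Answer: cursor 2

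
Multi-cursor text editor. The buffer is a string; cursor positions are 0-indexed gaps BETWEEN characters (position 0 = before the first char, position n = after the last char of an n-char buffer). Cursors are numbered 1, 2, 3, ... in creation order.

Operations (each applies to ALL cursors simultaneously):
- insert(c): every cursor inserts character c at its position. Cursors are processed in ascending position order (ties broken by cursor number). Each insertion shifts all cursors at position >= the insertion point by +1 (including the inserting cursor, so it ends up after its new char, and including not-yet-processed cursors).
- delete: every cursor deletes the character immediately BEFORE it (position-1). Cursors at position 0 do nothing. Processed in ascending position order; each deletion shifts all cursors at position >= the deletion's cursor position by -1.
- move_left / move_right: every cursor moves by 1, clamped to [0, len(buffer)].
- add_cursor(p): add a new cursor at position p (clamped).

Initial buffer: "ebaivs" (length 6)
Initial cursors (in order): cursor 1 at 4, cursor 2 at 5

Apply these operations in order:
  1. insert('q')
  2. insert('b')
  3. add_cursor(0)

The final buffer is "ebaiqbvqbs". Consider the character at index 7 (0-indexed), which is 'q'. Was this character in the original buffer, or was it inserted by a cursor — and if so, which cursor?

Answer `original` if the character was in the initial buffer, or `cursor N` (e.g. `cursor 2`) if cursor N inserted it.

After op 1 (insert('q')): buffer="ebaiqvqs" (len 8), cursors c1@5 c2@7, authorship ....1.2.
After op 2 (insert('b')): buffer="ebaiqbvqbs" (len 10), cursors c1@6 c2@9, authorship ....11.22.
After op 3 (add_cursor(0)): buffer="ebaiqbvqbs" (len 10), cursors c3@0 c1@6 c2@9, authorship ....11.22.
Authorship (.=original, N=cursor N): . . . . 1 1 . 2 2 .
Index 7: author = 2

Answer: cursor 2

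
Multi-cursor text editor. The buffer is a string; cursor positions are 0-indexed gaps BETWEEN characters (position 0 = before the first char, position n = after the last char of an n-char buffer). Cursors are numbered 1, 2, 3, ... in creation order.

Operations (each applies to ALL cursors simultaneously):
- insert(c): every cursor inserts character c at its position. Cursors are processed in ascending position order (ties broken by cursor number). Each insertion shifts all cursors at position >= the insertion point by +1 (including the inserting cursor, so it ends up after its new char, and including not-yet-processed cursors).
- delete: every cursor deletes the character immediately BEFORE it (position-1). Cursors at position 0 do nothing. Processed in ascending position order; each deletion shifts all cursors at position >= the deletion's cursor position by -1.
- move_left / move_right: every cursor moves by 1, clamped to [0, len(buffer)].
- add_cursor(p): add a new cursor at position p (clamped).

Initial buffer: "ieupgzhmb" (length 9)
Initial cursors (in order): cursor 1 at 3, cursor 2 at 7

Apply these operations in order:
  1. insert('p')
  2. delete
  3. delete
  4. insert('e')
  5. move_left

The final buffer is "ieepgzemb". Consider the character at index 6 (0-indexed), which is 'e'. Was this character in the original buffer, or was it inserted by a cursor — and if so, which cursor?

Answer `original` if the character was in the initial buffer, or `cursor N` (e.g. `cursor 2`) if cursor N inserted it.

Answer: cursor 2

Derivation:
After op 1 (insert('p')): buffer="ieuppgzhpmb" (len 11), cursors c1@4 c2@9, authorship ...1....2..
After op 2 (delete): buffer="ieupgzhmb" (len 9), cursors c1@3 c2@7, authorship .........
After op 3 (delete): buffer="iepgzmb" (len 7), cursors c1@2 c2@5, authorship .......
After op 4 (insert('e')): buffer="ieepgzemb" (len 9), cursors c1@3 c2@7, authorship ..1...2..
After op 5 (move_left): buffer="ieepgzemb" (len 9), cursors c1@2 c2@6, authorship ..1...2..
Authorship (.=original, N=cursor N): . . 1 . . . 2 . .
Index 6: author = 2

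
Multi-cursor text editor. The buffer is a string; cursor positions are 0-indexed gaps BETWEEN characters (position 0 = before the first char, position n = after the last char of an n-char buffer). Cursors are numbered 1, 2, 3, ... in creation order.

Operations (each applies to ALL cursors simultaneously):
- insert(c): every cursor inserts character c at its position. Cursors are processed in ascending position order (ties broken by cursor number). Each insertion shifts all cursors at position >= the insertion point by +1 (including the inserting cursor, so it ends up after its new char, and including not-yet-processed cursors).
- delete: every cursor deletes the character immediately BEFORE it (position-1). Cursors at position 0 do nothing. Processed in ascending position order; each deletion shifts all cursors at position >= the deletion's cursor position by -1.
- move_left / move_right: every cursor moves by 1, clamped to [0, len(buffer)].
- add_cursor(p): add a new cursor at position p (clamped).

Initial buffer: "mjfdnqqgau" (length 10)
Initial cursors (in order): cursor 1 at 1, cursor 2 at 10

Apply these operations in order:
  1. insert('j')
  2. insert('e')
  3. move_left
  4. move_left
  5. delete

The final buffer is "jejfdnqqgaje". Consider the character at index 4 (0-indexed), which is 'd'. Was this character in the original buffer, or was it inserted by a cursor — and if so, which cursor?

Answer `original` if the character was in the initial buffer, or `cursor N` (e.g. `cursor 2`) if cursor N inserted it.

Answer: original

Derivation:
After op 1 (insert('j')): buffer="mjjfdnqqgauj" (len 12), cursors c1@2 c2@12, authorship .1.........2
After op 2 (insert('e')): buffer="mjejfdnqqgauje" (len 14), cursors c1@3 c2@14, authorship .11.........22
After op 3 (move_left): buffer="mjejfdnqqgauje" (len 14), cursors c1@2 c2@13, authorship .11.........22
After op 4 (move_left): buffer="mjejfdnqqgauje" (len 14), cursors c1@1 c2@12, authorship .11.........22
After op 5 (delete): buffer="jejfdnqqgaje" (len 12), cursors c1@0 c2@10, authorship 11........22
Authorship (.=original, N=cursor N): 1 1 . . . . . . . . 2 2
Index 4: author = original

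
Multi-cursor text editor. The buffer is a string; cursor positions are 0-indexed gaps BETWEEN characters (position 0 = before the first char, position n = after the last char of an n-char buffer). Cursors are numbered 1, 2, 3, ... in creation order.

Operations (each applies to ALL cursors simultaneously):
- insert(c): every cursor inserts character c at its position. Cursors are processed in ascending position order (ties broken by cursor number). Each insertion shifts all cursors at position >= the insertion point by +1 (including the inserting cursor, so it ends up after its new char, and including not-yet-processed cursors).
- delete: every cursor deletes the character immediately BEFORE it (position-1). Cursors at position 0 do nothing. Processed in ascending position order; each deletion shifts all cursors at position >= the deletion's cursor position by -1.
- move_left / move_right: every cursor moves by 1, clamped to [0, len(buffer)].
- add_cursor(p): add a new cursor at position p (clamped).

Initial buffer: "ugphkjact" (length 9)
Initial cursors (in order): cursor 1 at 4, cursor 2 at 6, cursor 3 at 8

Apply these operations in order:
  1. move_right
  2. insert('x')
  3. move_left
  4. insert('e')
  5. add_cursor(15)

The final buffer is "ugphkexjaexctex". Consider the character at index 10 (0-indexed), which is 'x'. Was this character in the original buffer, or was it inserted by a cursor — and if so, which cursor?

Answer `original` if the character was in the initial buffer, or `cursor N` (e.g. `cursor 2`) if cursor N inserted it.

After op 1 (move_right): buffer="ugphkjact" (len 9), cursors c1@5 c2@7 c3@9, authorship .........
After op 2 (insert('x')): buffer="ugphkxjaxctx" (len 12), cursors c1@6 c2@9 c3@12, authorship .....1..2..3
After op 3 (move_left): buffer="ugphkxjaxctx" (len 12), cursors c1@5 c2@8 c3@11, authorship .....1..2..3
After op 4 (insert('e')): buffer="ugphkexjaexctex" (len 15), cursors c1@6 c2@10 c3@14, authorship .....11..22..33
After op 5 (add_cursor(15)): buffer="ugphkexjaexctex" (len 15), cursors c1@6 c2@10 c3@14 c4@15, authorship .....11..22..33
Authorship (.=original, N=cursor N): . . . . . 1 1 . . 2 2 . . 3 3
Index 10: author = 2

Answer: cursor 2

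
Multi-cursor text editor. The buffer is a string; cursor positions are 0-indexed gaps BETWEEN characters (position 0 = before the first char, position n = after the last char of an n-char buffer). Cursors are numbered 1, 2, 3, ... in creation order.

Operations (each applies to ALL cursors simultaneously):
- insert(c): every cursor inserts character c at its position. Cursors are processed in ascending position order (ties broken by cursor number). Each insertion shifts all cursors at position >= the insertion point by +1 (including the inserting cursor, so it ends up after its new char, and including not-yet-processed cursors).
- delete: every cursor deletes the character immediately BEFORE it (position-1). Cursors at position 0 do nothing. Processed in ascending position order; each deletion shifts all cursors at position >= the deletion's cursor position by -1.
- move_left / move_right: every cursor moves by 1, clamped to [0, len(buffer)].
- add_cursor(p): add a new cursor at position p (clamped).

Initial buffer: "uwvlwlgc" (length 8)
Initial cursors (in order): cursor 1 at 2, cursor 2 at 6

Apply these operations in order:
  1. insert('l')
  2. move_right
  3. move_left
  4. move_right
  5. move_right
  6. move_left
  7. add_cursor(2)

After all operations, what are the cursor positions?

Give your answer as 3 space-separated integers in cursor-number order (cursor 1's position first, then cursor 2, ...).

After op 1 (insert('l')): buffer="uwlvlwllgc" (len 10), cursors c1@3 c2@8, authorship ..1....2..
After op 2 (move_right): buffer="uwlvlwllgc" (len 10), cursors c1@4 c2@9, authorship ..1....2..
After op 3 (move_left): buffer="uwlvlwllgc" (len 10), cursors c1@3 c2@8, authorship ..1....2..
After op 4 (move_right): buffer="uwlvlwllgc" (len 10), cursors c1@4 c2@9, authorship ..1....2..
After op 5 (move_right): buffer="uwlvlwllgc" (len 10), cursors c1@5 c2@10, authorship ..1....2..
After op 6 (move_left): buffer="uwlvlwllgc" (len 10), cursors c1@4 c2@9, authorship ..1....2..
After op 7 (add_cursor(2)): buffer="uwlvlwllgc" (len 10), cursors c3@2 c1@4 c2@9, authorship ..1....2..

Answer: 4 9 2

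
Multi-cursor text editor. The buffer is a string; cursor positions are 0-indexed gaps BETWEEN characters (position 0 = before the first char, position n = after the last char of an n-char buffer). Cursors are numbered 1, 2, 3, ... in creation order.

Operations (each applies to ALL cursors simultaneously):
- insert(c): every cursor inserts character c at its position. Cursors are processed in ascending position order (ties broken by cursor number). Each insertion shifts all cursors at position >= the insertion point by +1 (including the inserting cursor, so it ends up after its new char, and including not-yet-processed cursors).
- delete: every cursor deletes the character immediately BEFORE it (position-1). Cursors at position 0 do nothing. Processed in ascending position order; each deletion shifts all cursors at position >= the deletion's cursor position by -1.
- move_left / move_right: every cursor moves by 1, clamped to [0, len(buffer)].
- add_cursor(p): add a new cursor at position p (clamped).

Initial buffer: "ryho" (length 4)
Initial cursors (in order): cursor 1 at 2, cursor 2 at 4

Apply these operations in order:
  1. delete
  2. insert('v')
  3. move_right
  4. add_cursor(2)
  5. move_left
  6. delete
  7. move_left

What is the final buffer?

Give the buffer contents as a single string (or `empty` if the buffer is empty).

Answer: v

Derivation:
After op 1 (delete): buffer="rh" (len 2), cursors c1@1 c2@2, authorship ..
After op 2 (insert('v')): buffer="rvhv" (len 4), cursors c1@2 c2@4, authorship .1.2
After op 3 (move_right): buffer="rvhv" (len 4), cursors c1@3 c2@4, authorship .1.2
After op 4 (add_cursor(2)): buffer="rvhv" (len 4), cursors c3@2 c1@3 c2@4, authorship .1.2
After op 5 (move_left): buffer="rvhv" (len 4), cursors c3@1 c1@2 c2@3, authorship .1.2
After op 6 (delete): buffer="v" (len 1), cursors c1@0 c2@0 c3@0, authorship 2
After op 7 (move_left): buffer="v" (len 1), cursors c1@0 c2@0 c3@0, authorship 2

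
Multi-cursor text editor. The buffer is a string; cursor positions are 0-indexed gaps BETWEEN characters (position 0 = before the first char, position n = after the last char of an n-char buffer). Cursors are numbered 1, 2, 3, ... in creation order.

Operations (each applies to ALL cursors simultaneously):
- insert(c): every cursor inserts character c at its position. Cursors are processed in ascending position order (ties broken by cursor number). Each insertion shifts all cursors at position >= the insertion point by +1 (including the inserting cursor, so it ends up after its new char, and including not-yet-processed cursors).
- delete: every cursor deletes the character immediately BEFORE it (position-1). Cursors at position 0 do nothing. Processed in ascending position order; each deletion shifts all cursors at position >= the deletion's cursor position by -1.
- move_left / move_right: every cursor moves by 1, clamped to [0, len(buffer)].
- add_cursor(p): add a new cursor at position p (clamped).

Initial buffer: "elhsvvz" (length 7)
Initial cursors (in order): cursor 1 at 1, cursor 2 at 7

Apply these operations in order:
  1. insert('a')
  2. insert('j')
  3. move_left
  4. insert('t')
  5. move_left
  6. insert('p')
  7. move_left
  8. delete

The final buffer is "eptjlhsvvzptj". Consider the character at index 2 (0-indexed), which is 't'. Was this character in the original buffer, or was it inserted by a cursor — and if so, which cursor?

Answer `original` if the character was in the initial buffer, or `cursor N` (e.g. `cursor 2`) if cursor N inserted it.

Answer: cursor 1

Derivation:
After op 1 (insert('a')): buffer="ealhsvvza" (len 9), cursors c1@2 c2@9, authorship .1......2
After op 2 (insert('j')): buffer="eajlhsvvzaj" (len 11), cursors c1@3 c2@11, authorship .11......22
After op 3 (move_left): buffer="eajlhsvvzaj" (len 11), cursors c1@2 c2@10, authorship .11......22
After op 4 (insert('t')): buffer="eatjlhsvvzatj" (len 13), cursors c1@3 c2@12, authorship .111......222
After op 5 (move_left): buffer="eatjlhsvvzatj" (len 13), cursors c1@2 c2@11, authorship .111......222
After op 6 (insert('p')): buffer="eaptjlhsvvzaptj" (len 15), cursors c1@3 c2@13, authorship .1111......2222
After op 7 (move_left): buffer="eaptjlhsvvzaptj" (len 15), cursors c1@2 c2@12, authorship .1111......2222
After op 8 (delete): buffer="eptjlhsvvzptj" (len 13), cursors c1@1 c2@10, authorship .111......222
Authorship (.=original, N=cursor N): . 1 1 1 . . . . . . 2 2 2
Index 2: author = 1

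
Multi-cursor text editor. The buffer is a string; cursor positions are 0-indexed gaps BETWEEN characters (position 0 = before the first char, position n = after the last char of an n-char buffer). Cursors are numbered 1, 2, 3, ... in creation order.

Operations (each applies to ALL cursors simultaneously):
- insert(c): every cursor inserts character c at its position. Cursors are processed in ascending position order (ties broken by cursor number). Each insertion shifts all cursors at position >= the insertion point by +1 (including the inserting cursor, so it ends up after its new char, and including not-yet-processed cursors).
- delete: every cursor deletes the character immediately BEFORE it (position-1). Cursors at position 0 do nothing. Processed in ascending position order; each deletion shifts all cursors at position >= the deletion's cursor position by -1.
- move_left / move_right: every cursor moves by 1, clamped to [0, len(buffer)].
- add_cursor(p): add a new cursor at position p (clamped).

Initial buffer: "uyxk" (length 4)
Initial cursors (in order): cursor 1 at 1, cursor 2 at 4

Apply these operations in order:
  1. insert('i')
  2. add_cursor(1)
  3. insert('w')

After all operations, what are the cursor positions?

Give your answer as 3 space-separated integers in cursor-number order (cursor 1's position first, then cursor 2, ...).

After op 1 (insert('i')): buffer="uiyxki" (len 6), cursors c1@2 c2@6, authorship .1...2
After op 2 (add_cursor(1)): buffer="uiyxki" (len 6), cursors c3@1 c1@2 c2@6, authorship .1...2
After op 3 (insert('w')): buffer="uwiwyxkiw" (len 9), cursors c3@2 c1@4 c2@9, authorship .311...22

Answer: 4 9 2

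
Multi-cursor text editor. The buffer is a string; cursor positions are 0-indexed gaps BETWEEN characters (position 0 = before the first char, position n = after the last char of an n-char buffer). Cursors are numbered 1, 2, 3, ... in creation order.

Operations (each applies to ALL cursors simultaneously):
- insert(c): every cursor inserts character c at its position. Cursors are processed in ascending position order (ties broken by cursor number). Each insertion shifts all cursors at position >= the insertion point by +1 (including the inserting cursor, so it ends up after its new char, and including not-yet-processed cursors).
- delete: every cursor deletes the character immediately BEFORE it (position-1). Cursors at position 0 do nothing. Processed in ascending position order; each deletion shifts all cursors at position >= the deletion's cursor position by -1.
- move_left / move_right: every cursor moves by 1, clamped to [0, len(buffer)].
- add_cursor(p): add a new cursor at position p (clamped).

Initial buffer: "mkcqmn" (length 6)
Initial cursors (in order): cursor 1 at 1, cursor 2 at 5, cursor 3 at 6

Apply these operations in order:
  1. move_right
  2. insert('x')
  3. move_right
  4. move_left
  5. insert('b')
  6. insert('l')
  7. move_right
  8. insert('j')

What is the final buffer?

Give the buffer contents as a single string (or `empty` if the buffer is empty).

Answer: mkxblcjqmnxbbllxjj

Derivation:
After op 1 (move_right): buffer="mkcqmn" (len 6), cursors c1@2 c2@6 c3@6, authorship ......
After op 2 (insert('x')): buffer="mkxcqmnxx" (len 9), cursors c1@3 c2@9 c3@9, authorship ..1....23
After op 3 (move_right): buffer="mkxcqmnxx" (len 9), cursors c1@4 c2@9 c3@9, authorship ..1....23
After op 4 (move_left): buffer="mkxcqmnxx" (len 9), cursors c1@3 c2@8 c3@8, authorship ..1....23
After op 5 (insert('b')): buffer="mkxbcqmnxbbx" (len 12), cursors c1@4 c2@11 c3@11, authorship ..11....2233
After op 6 (insert('l')): buffer="mkxblcqmnxbbllx" (len 15), cursors c1@5 c2@14 c3@14, authorship ..111....223233
After op 7 (move_right): buffer="mkxblcqmnxbbllx" (len 15), cursors c1@6 c2@15 c3@15, authorship ..111....223233
After op 8 (insert('j')): buffer="mkxblcjqmnxbbllxjj" (len 18), cursors c1@7 c2@18 c3@18, authorship ..111.1...22323323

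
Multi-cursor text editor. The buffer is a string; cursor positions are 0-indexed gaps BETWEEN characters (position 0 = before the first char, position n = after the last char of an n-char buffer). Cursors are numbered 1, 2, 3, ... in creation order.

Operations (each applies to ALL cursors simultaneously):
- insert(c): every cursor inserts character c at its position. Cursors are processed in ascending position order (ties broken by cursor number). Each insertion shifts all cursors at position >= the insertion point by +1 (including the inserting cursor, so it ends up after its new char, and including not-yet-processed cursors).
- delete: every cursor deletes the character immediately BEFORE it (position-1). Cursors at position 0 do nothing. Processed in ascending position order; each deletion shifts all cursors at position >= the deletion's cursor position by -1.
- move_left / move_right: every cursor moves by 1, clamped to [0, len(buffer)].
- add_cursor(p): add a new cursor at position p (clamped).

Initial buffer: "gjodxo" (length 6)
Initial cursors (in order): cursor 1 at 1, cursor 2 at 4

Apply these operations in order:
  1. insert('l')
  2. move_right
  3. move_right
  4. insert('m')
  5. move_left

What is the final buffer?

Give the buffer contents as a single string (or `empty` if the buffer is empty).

Answer: gljomdlxom

Derivation:
After op 1 (insert('l')): buffer="gljodlxo" (len 8), cursors c1@2 c2@6, authorship .1...2..
After op 2 (move_right): buffer="gljodlxo" (len 8), cursors c1@3 c2@7, authorship .1...2..
After op 3 (move_right): buffer="gljodlxo" (len 8), cursors c1@4 c2@8, authorship .1...2..
After op 4 (insert('m')): buffer="gljomdlxom" (len 10), cursors c1@5 c2@10, authorship .1..1.2..2
After op 5 (move_left): buffer="gljomdlxom" (len 10), cursors c1@4 c2@9, authorship .1..1.2..2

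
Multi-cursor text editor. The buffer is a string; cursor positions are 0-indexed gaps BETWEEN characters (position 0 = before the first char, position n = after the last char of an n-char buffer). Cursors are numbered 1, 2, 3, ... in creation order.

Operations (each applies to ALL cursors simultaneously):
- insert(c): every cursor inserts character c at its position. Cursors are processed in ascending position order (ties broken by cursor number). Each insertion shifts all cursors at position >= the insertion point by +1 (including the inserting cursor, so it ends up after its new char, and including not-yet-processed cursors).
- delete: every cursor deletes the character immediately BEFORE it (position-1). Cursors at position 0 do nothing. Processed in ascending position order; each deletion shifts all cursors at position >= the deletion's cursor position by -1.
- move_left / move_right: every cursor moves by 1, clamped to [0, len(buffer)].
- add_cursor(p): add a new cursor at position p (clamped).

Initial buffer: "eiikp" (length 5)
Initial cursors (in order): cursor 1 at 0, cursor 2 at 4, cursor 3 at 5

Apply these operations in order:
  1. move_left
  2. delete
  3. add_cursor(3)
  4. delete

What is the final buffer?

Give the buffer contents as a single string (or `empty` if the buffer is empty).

Answer: empty

Derivation:
After op 1 (move_left): buffer="eiikp" (len 5), cursors c1@0 c2@3 c3@4, authorship .....
After op 2 (delete): buffer="eip" (len 3), cursors c1@0 c2@2 c3@2, authorship ...
After op 3 (add_cursor(3)): buffer="eip" (len 3), cursors c1@0 c2@2 c3@2 c4@3, authorship ...
After op 4 (delete): buffer="" (len 0), cursors c1@0 c2@0 c3@0 c4@0, authorship 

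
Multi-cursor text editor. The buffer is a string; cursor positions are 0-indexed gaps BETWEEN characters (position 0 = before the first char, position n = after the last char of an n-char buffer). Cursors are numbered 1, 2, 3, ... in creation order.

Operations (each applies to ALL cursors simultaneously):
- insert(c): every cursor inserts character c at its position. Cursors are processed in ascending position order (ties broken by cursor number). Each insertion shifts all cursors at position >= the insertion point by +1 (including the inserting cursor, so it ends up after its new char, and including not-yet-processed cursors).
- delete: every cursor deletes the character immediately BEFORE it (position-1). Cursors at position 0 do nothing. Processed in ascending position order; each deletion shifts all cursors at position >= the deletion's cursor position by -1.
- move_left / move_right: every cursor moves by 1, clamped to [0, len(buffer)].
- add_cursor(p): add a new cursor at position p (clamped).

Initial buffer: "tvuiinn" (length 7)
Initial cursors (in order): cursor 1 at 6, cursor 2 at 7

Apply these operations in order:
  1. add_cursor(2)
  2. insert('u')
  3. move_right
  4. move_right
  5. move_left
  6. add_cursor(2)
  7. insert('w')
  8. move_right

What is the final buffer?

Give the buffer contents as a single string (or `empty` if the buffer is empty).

After op 1 (add_cursor(2)): buffer="tvuiinn" (len 7), cursors c3@2 c1@6 c2@7, authorship .......
After op 2 (insert('u')): buffer="tvuuiinunu" (len 10), cursors c3@3 c1@8 c2@10, authorship ..3....1.2
After op 3 (move_right): buffer="tvuuiinunu" (len 10), cursors c3@4 c1@9 c2@10, authorship ..3....1.2
After op 4 (move_right): buffer="tvuuiinunu" (len 10), cursors c3@5 c1@10 c2@10, authorship ..3....1.2
After op 5 (move_left): buffer="tvuuiinunu" (len 10), cursors c3@4 c1@9 c2@9, authorship ..3....1.2
After op 6 (add_cursor(2)): buffer="tvuuiinunu" (len 10), cursors c4@2 c3@4 c1@9 c2@9, authorship ..3....1.2
After op 7 (insert('w')): buffer="tvwuuwiinunwwu" (len 14), cursors c4@3 c3@6 c1@13 c2@13, authorship ..43.3...1.122
After op 8 (move_right): buffer="tvwuuwiinunwwu" (len 14), cursors c4@4 c3@7 c1@14 c2@14, authorship ..43.3...1.122

Answer: tvwuuwiinunwwu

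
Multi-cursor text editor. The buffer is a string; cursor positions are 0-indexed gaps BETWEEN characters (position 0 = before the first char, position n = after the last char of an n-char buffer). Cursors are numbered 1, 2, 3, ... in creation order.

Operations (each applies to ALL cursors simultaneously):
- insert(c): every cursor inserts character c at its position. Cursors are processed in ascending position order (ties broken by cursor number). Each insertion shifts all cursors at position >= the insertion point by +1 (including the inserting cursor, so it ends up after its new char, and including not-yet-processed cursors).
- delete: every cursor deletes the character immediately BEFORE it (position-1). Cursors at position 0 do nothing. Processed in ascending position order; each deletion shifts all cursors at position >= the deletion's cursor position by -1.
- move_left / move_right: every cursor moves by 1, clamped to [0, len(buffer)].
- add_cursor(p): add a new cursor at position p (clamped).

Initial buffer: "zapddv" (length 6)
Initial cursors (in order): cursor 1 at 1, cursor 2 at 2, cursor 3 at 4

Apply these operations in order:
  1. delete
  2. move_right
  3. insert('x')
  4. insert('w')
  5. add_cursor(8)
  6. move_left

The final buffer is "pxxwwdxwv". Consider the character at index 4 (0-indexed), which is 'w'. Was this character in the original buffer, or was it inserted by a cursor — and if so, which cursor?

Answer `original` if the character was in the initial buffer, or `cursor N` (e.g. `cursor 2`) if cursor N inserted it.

Answer: cursor 2

Derivation:
After op 1 (delete): buffer="pdv" (len 3), cursors c1@0 c2@0 c3@1, authorship ...
After op 2 (move_right): buffer="pdv" (len 3), cursors c1@1 c2@1 c3@2, authorship ...
After op 3 (insert('x')): buffer="pxxdxv" (len 6), cursors c1@3 c2@3 c3@5, authorship .12.3.
After op 4 (insert('w')): buffer="pxxwwdxwv" (len 9), cursors c1@5 c2@5 c3@8, authorship .1212.33.
After op 5 (add_cursor(8)): buffer="pxxwwdxwv" (len 9), cursors c1@5 c2@5 c3@8 c4@8, authorship .1212.33.
After op 6 (move_left): buffer="pxxwwdxwv" (len 9), cursors c1@4 c2@4 c3@7 c4@7, authorship .1212.33.
Authorship (.=original, N=cursor N): . 1 2 1 2 . 3 3 .
Index 4: author = 2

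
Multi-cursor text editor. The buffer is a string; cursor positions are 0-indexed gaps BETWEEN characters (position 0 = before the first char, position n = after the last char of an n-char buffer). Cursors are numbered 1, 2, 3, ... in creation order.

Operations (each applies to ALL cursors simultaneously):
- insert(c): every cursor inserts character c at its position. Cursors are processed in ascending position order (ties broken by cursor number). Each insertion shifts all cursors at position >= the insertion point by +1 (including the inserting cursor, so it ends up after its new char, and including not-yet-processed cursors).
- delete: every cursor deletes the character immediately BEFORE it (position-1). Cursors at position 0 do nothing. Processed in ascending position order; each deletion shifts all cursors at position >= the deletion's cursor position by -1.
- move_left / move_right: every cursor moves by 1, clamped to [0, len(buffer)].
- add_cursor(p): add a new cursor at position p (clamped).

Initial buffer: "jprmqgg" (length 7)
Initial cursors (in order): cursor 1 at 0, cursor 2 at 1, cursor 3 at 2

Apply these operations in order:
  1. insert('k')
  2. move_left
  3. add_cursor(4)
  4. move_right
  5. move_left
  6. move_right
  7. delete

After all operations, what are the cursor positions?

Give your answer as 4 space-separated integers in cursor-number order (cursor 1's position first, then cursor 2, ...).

After op 1 (insert('k')): buffer="kjkpkrmqgg" (len 10), cursors c1@1 c2@3 c3@5, authorship 1.2.3.....
After op 2 (move_left): buffer="kjkpkrmqgg" (len 10), cursors c1@0 c2@2 c3@4, authorship 1.2.3.....
After op 3 (add_cursor(4)): buffer="kjkpkrmqgg" (len 10), cursors c1@0 c2@2 c3@4 c4@4, authorship 1.2.3.....
After op 4 (move_right): buffer="kjkpkrmqgg" (len 10), cursors c1@1 c2@3 c3@5 c4@5, authorship 1.2.3.....
After op 5 (move_left): buffer="kjkpkrmqgg" (len 10), cursors c1@0 c2@2 c3@4 c4@4, authorship 1.2.3.....
After op 6 (move_right): buffer="kjkpkrmqgg" (len 10), cursors c1@1 c2@3 c3@5 c4@5, authorship 1.2.3.....
After op 7 (delete): buffer="jrmqgg" (len 6), cursors c1@0 c2@1 c3@1 c4@1, authorship ......

Answer: 0 1 1 1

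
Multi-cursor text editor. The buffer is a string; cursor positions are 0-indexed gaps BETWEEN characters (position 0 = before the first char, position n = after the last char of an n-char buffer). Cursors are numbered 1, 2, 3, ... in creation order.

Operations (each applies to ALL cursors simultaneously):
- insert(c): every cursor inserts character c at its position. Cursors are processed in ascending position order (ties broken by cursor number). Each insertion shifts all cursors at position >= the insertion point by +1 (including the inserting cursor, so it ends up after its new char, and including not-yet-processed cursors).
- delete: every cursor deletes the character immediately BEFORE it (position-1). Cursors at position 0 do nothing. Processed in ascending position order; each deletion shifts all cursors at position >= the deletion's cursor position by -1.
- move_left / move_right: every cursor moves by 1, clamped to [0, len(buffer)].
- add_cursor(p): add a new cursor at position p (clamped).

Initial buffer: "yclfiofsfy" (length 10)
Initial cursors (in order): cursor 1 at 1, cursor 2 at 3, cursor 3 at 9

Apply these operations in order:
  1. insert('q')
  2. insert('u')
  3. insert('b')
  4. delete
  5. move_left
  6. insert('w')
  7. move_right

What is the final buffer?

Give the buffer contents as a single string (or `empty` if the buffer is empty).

After op 1 (insert('q')): buffer="yqclqfiofsfqy" (len 13), cursors c1@2 c2@5 c3@12, authorship .1..2......3.
After op 2 (insert('u')): buffer="yquclqufiofsfquy" (len 16), cursors c1@3 c2@7 c3@15, authorship .11..22......33.
After op 3 (insert('b')): buffer="yqubclqubfiofsfquby" (len 19), cursors c1@4 c2@9 c3@18, authorship .111..222......333.
After op 4 (delete): buffer="yquclqufiofsfquy" (len 16), cursors c1@3 c2@7 c3@15, authorship .11..22......33.
After op 5 (move_left): buffer="yquclqufiofsfquy" (len 16), cursors c1@2 c2@6 c3@14, authorship .11..22......33.
After op 6 (insert('w')): buffer="yqwuclqwufiofsfqwuy" (len 19), cursors c1@3 c2@8 c3@17, authorship .111..222......333.
After op 7 (move_right): buffer="yqwuclqwufiofsfqwuy" (len 19), cursors c1@4 c2@9 c3@18, authorship .111..222......333.

Answer: yqwuclqwufiofsfqwuy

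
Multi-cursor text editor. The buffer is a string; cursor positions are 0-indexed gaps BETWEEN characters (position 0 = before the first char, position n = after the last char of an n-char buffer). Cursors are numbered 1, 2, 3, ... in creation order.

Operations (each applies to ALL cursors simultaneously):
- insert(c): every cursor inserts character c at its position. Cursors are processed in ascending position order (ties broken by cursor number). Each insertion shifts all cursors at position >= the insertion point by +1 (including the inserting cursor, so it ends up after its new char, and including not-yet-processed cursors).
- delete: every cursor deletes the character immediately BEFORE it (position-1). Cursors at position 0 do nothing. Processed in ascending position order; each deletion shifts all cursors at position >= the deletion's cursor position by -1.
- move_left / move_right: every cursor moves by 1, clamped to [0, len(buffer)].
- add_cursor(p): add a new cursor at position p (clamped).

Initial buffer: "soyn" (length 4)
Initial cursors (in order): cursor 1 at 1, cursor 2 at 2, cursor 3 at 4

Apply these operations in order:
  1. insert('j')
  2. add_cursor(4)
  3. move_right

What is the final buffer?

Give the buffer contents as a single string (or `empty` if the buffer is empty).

Answer: sjojynj

Derivation:
After op 1 (insert('j')): buffer="sjojynj" (len 7), cursors c1@2 c2@4 c3@7, authorship .1.2..3
After op 2 (add_cursor(4)): buffer="sjojynj" (len 7), cursors c1@2 c2@4 c4@4 c3@7, authorship .1.2..3
After op 3 (move_right): buffer="sjojynj" (len 7), cursors c1@3 c2@5 c4@5 c3@7, authorship .1.2..3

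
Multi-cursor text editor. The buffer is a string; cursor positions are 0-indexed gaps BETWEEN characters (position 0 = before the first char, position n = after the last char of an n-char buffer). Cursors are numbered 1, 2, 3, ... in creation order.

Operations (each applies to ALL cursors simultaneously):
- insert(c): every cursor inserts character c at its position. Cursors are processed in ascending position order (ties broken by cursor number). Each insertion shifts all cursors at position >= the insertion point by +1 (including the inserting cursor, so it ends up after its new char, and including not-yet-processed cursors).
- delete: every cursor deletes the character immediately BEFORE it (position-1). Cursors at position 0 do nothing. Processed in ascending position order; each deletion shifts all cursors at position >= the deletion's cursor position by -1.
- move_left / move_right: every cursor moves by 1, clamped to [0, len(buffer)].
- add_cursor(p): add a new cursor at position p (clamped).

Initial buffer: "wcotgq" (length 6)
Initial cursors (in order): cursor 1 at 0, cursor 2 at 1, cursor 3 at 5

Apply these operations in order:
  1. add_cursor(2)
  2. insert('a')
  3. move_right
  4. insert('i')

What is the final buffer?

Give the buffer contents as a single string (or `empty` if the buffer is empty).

Answer: awiaciaoitgaqi

Derivation:
After op 1 (add_cursor(2)): buffer="wcotgq" (len 6), cursors c1@0 c2@1 c4@2 c3@5, authorship ......
After op 2 (insert('a')): buffer="awacaotgaq" (len 10), cursors c1@1 c2@3 c4@5 c3@9, authorship 1.2.4...3.
After op 3 (move_right): buffer="awacaotgaq" (len 10), cursors c1@2 c2@4 c4@6 c3@10, authorship 1.2.4...3.
After op 4 (insert('i')): buffer="awiaciaoitgaqi" (len 14), cursors c1@3 c2@6 c4@9 c3@14, authorship 1.12.24.4..3.3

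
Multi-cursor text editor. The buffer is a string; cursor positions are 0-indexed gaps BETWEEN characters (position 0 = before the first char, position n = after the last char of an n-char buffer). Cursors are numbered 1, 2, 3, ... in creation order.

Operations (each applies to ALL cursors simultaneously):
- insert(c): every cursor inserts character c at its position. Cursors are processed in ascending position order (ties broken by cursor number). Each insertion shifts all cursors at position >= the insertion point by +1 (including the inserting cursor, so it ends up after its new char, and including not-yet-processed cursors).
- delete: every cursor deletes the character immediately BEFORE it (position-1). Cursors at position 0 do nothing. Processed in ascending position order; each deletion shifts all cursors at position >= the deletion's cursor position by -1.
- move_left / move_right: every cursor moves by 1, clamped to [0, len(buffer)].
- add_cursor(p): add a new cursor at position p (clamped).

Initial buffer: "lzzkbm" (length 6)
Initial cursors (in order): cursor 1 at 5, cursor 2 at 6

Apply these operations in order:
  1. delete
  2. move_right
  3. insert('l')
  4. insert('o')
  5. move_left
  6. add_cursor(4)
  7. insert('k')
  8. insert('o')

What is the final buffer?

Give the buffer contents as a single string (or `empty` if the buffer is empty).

Answer: lzzkkollokkooo

Derivation:
After op 1 (delete): buffer="lzzk" (len 4), cursors c1@4 c2@4, authorship ....
After op 2 (move_right): buffer="lzzk" (len 4), cursors c1@4 c2@4, authorship ....
After op 3 (insert('l')): buffer="lzzkll" (len 6), cursors c1@6 c2@6, authorship ....12
After op 4 (insert('o')): buffer="lzzklloo" (len 8), cursors c1@8 c2@8, authorship ....1212
After op 5 (move_left): buffer="lzzklloo" (len 8), cursors c1@7 c2@7, authorship ....1212
After op 6 (add_cursor(4)): buffer="lzzklloo" (len 8), cursors c3@4 c1@7 c2@7, authorship ....1212
After op 7 (insert('k')): buffer="lzzkkllokko" (len 11), cursors c3@5 c1@10 c2@10, authorship ....3121122
After op 8 (insert('o')): buffer="lzzkkollokkooo" (len 14), cursors c3@6 c1@13 c2@13, authorship ....3312112122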